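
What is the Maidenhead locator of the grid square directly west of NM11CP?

NM11bp

Longitude subsquare c = 2; −1 → 1 = b.
The latitude characters are unchanged.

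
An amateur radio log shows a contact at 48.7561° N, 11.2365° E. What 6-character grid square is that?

JN58os

Offset from 180°W / 90°S: lon 191.2365°, lat 138.7561°.
Field (20°×10°, letters A–R): lon ⌊191.2365/20⌋ = 9 → J; lat ⌊138.7561/10⌋ = 13 → N.
Square (2°×1°, digits 0–9): lon ⌊11.2365/2⌋ = 5; lat ⌊8.7561/1⌋ = 8.
Subsquare (5′×2.5′, letters a–x): lon ⌊1.2365/0.0833333⌋ = 14 → o; lat ⌊0.7561/0.0416667⌋ = 18 → s.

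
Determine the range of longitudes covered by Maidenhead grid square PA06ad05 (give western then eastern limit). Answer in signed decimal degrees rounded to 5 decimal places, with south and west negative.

Field P=15, A=0: +15·20° lon, +0·10° lat → SW at lon 120°, lat -90°.
Square 0, 6: +0·2° lon, +6·1° lat → SW at lon 120°, lat -84°.
Subsquare a=0, d=3: +0·0.0833333° lon, +3·0.0416667° lat → SW at lon 120°, lat -83.875°.
Extended square 0, 5: +0·0.00833333° lon, +5·0.00416667° lat → SW at lon 120°, lat -83.8542°.
Cell spans 0.00833333° lon × 0.00416667° lat.
west 120.00000, east 120.00833.

120.00000, 120.00833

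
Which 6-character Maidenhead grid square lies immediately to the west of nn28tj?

NN28sj

Longitude subsquare t = 19; −1 → 18 = s.
The latitude characters are unchanged.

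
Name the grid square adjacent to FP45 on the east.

Longitude square 4; +1 → 5.
The latitude characters are unchanged.

FP55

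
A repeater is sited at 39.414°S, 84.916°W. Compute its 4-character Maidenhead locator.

EF70

Offset from 180°W / 90°S: lon 95.08°, lat 50.59°.
Field (20°×10°, letters A–R): 95.08/20 → 4 → E, 50.59/10 → 5 → F; chars EF.
Square (2°×1°, digits 0–9): 15.08/2 → 7, 0.59/1 → 0; chars 70.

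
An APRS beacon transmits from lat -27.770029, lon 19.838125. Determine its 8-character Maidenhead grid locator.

JG92wf05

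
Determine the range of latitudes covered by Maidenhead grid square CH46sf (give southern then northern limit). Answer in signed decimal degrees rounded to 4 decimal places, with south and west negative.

Field C=2, H=7: +2·20° lon, +7·10° lat → SW at lon -140°, lat -20°.
Square 4, 6: +4·2° lon, +6·1° lat → SW at lon -132°, lat -14°.
Subsquare s=18, f=5: +18·0.0833333° lon, +5·0.0416667° lat → SW at lon -130.5°, lat -13.7917°.
Cell spans 0.0833333° lon × 0.0416667° lat.
south -13.7917, north -13.7500.

-13.7917, -13.7500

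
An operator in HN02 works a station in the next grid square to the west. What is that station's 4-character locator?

Longitude square 0; −1 → -1, wraps to 9, carry into field.
Longitude field H = 7; −1 → 6 = G.
The latitude characters are unchanged.

GN92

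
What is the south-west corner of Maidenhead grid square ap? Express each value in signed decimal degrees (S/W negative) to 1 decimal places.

Field A=0, P=15: +0·20° lon, +15·10° lat → SW at lon -180°, lat 60°.
latitude 60.0, longitude -180.0.

60.0, -180.0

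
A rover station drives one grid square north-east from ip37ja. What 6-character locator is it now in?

IP37kb

Longitude subsquare j = 9; +1 → 10 = k.
Latitude subsquare a = 0; +1 → 1 = b.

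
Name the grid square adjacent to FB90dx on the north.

Latitude subsquare x = 23; +1 → 24, wraps to 0 = a, carry into square.
Latitude square 0; +1 → 1.
The longitude characters are unchanged.

FB91da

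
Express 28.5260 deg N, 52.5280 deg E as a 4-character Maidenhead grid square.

LL68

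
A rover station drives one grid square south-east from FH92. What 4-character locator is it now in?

GH01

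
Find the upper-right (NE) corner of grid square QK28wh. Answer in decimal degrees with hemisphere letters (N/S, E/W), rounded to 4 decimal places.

Field Q=16, K=10: +16·20° lon, +10·10° lat → SW at lon 140°, lat 10°.
Square 2, 8: +2·2° lon, +8·1° lat → SW at lon 144°, lat 18°.
Subsquare w=22, h=7: +22·0.0833333° lon, +7·0.0416667° lat → SW at lon 145.833°, lat 18.2917°.
Cell spans 0.0833333° lon × 0.0416667° lat. NE corner is SW corner plus one full cell.
latitude 18.3333° N, longitude 145.9167° E.

18.3333° N, 145.9167° E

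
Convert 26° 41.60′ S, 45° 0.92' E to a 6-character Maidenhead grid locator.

LG23mh

Offset from 180°W / 90°S: lon 225.0153°, lat 63.3067°.
Field: lon ⌊225.0153/20⌋ = 11 → L; lat ⌊63.3067/10⌋ = 6 → G.
Square: lon ⌊5.0153/2⌋ = 2; lat ⌊3.3067/1⌋ = 3.
Subsquare: lon ⌊1.0153/0.0833333⌋ = 12 → m; lat ⌊0.3067/0.0416667⌋ = 7 → h.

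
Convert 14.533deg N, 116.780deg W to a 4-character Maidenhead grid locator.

DK14

Offset from 180°W / 90°S: lon 63.22°, lat 104.53°.
Field: 63.22/20 → 3 → D, 104.53/10 → 10 → K; chars DK.
Square: 3.22/2 → 1, 4.53/1 → 4; chars 14.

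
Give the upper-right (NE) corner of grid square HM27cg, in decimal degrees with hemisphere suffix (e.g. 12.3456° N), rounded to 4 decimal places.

Field H=7, M=12: +7·20° lon, +12·10° lat → SW at lon -40°, lat 30°.
Square 2, 7: +2·2° lon, +7·1° lat → SW at lon -36°, lat 37°.
Subsquare c=2, g=6: +2·0.0833333° lon, +6·0.0416667° lat → SW at lon -35.8333°, lat 37.25°.
Cell spans 0.0833333° lon × 0.0416667° lat. NE corner is SW corner plus one full cell.
latitude 37.2917° N, longitude 35.7500° W.

37.2917° N, 35.7500° W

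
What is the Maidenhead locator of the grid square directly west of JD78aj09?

JD68xj99

Longitude extended square 0; −1 → -1, wraps to 9, carry into subsquare.
Longitude subsquare a = 0; −1 → -1, wraps to 23 = x, carry into square.
Longitude square 7; −1 → 6.
The latitude characters are unchanged.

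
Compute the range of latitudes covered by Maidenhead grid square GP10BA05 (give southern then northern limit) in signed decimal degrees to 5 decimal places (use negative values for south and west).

Field G=6, P=15: +6·20° lon, +15·10° lat → SW at lon -60°, lat 60°.
Square 1, 0: +1·2° lon, +0·1° lat → SW at lon -58°, lat 60°.
Subsquare b=1, a=0: +1·0.0833333° lon, +0·0.0416667° lat → SW at lon -57.9167°, lat 60°.
Extended square 0, 5: +0·0.00833333° lon, +5·0.00416667° lat → SW at lon -57.9167°, lat 60.0208°.
Cell spans 0.00833333° lon × 0.00416667° lat.
south 60.02083, north 60.02500.

60.02083, 60.02500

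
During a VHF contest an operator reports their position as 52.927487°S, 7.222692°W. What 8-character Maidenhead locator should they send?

ID67jb37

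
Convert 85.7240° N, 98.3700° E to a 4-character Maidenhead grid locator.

NR95

Offset from 180°W / 90°S: lon 278.37°, lat 175.72°.
Field (20°×10°, letters A–R): 278.37/20 → 13 → N, 175.72/10 → 17 → R; chars NR.
Square (2°×1°, digits 0–9): 18.37/2 → 9, 5.72/1 → 5; chars 95.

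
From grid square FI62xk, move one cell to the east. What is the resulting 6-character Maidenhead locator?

FI72ak

Longitude subsquare x = 23; +1 → 24, wraps to 0 = a, carry into square.
Longitude square 6; +1 → 7.
The latitude characters are unchanged.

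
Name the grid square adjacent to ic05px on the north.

IC06pa

Latitude subsquare x = 23; +1 → 24, wraps to 0 = a, carry into square.
Latitude square 5; +1 → 6.
The longitude characters are unchanged.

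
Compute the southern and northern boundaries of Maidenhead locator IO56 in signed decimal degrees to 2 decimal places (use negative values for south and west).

56.00, 57.00

Field I=8, O=14: +8·20° lon, +14·10° lat → SW at lon -20°, lat 50°.
Square 5, 6: +5·2° lon, +6·1° lat → SW at lon -10°, lat 56°.
Cell spans 2° lon × 1° lat.
south 56.00, north 57.00.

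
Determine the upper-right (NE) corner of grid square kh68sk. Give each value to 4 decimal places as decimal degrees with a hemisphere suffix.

11.5417° S, 33.5833° E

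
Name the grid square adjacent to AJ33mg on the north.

AJ33mh

Latitude subsquare g = 6; +1 → 7 = h.
The longitude characters are unchanged.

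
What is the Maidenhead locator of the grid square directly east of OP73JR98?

OP73kr08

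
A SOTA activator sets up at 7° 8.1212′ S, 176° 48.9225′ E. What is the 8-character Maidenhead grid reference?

Add 180° to longitude and 90° to latitude: 356.81538, 82.86465.
Field: 356.81538/20 → 17 → R, 82.86465/10 → 8 → I; chars RI.
Square: 16.81538/2 → 8, 2.86465/1 → 2; chars 82.
Subsquare: 0.81538/0.0833333 → 9 → j, 0.86465/0.0416667 → 20 → u; chars ju.
Extended square: 0.06538/0.00833333 → 7, 0.03131/0.00416667 → 7; chars 77.

RI82ju77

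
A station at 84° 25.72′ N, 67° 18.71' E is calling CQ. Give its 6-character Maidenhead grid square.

MR34pk

Add 180° to longitude and 90° to latitude: 247.3118, 174.4287.
Field: 247.3118/20 → 12 → M, 174.4287/10 → 17 → R; chars MR.
Square: 7.3118/2 → 3, 4.4287/1 → 4; chars 34.
Subsquare: 1.3118/0.0833333 → 15 → p, 0.4287/0.0416667 → 10 → k; chars pk.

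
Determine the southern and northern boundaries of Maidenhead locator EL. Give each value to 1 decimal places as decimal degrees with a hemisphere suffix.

20.0° N, 30.0° N

Field E=4, L=11: +4·20° lon, +11·10° lat → SW at lon -100°, lat 20°.
Cell spans 20° lon × 10° lat.
south 20.0° N, north 30.0° N.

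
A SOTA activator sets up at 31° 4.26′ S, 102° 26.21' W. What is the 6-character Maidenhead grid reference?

Offset from 180°W / 90°S: lon 77.5632°, lat 58.9290°.
Field: lon ⌊77.5632/20⌋ = 3 → D; lat ⌊58.9290/10⌋ = 5 → F.
Square: lon ⌊17.5632/2⌋ = 8; lat ⌊8.9290/1⌋ = 8.
Subsquare: lon ⌊1.5632/0.0833333⌋ = 18 → s; lat ⌊0.9290/0.0416667⌋ = 22 → w.

DF88sw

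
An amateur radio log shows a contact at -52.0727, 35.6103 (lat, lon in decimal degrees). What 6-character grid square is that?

KD77tw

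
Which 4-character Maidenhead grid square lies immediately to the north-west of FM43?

FM34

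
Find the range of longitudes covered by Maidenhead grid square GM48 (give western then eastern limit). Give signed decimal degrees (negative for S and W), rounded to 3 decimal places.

Field G=6, M=12: +6·20° lon, +12·10° lat → SW at lon -60°, lat 30°.
Square 4, 8: +4·2° lon, +8·1° lat → SW at lon -52°, lat 38°.
Cell spans 2° lon × 1° lat.
west -52.000, east -50.000.

-52.000, -50.000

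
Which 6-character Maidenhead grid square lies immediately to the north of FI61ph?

FI61pi

Latitude subsquare h = 7; +1 → 8 = i.
The longitude characters are unchanged.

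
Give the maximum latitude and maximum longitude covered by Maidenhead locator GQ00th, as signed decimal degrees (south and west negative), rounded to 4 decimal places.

70.3333, -58.3333

Field G=6, Q=16: +6·20° lon, +16·10° lat → SW at lon -60°, lat 70°.
Square 0, 0: +0·2° lon, +0·1° lat → SW at lon -60°, lat 70°.
Subsquare t=19, h=7: +19·0.0833333° lon, +7·0.0416667° lat → SW at lon -58.4167°, lat 70.2917°.
Cell spans 0.0833333° lon × 0.0416667° lat. NE corner is SW corner plus one full cell.
latitude 70.3333, longitude -58.3333.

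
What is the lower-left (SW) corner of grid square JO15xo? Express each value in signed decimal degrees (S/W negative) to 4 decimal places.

Field J=9, O=14: +9·20° lon, +14·10° lat → SW at lon 0°, lat 50°.
Square 1, 5: +1·2° lon, +5·1° lat → SW at lon 2°, lat 55°.
Subsquare x=23, o=14: +23·0.0833333° lon, +14·0.0416667° lat → SW at lon 3.91667°, lat 55.5833°.
latitude 55.5833, longitude 3.9167.

55.5833, 3.9167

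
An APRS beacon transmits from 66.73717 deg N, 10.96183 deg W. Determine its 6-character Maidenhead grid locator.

Shift to the Maidenhead origin (180°W, 90°S): lon 169.0382, lat 156.7372.
Field: 169.0382/20 → 8 → I, 156.7372/10 → 15 → P; chars IP.
Square: 9.0382/2 → 4, 6.7372/1 → 6; chars 46.
Subsquare: 1.0382/0.0833333 → 12 → m, 0.7372/0.0416667 → 17 → r; chars mr.

IP46mr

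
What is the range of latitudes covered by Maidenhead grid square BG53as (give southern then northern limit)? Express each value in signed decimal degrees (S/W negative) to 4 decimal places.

-26.2500, -26.2083

Field B=1, G=6: +1·20° lon, +6·10° lat → SW at lon -160°, lat -30°.
Square 5, 3: +5·2° lon, +3·1° lat → SW at lon -150°, lat -27°.
Subsquare a=0, s=18: +0·0.0833333° lon, +18·0.0416667° lat → SW at lon -150°, lat -26.25°.
Cell spans 0.0833333° lon × 0.0416667° lat.
south -26.2500, north -26.2083.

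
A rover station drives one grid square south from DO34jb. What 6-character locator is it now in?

DO34ja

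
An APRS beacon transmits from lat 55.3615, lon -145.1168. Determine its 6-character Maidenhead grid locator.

BO75ki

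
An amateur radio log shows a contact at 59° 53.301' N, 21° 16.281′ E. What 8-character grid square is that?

Add 180° to longitude and 90° to latitude: 201.27135, 149.88835.
Field (20°×10°, letters A–R): 201.27135/20 → 10 → K, 149.88835/10 → 14 → O; chars KO.
Square (2°×1°, digits 0–9): 1.27135/2 → 0, 9.88835/1 → 9; chars 09.
Subsquare (5′×2.5′, letters a–x): 1.27135/0.0833333 → 15 → p, 0.88835/0.0416667 → 21 → v; chars pv.
Extended square (30″×15″, digits 0–9): 0.02135/0.00833333 → 2, 0.01335/0.00416667 → 3; chars 23.

KO09pv23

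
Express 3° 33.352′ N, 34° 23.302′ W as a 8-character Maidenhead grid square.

HJ23tn33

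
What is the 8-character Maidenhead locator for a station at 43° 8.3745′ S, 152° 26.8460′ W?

Offset from 180°W / 90°S: lon 27.55257°, lat 46.86042°.
Field: lon ⌊27.55257/20⌋ = 1 → B; lat ⌊46.86042/10⌋ = 4 → E.
Square: lon ⌊7.55257/2⌋ = 3; lat ⌊6.86042/1⌋ = 6.
Subsquare: lon ⌊1.55257/0.0833333⌋ = 18 → s; lat ⌊0.86042/0.0416667⌋ = 20 → u.
Extended square: lon ⌊0.05257/0.00833333⌋ = 6; lat ⌊0.02709/0.00416667⌋ = 6.

BE36su66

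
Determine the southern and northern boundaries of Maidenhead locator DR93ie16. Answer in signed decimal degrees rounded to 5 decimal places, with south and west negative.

83.19167, 83.19583

Field D=3, R=17: +3·20° lon, +17·10° lat → SW at lon -120°, lat 80°.
Square 9, 3: +9·2° lon, +3·1° lat → SW at lon -102°, lat 83°.
Subsquare i=8, e=4: +8·0.0833333° lon, +4·0.0416667° lat → SW at lon -101.333°, lat 83.1667°.
Extended square 1, 6: +1·0.00833333° lon, +6·0.00416667° lat → SW at lon -101.325°, lat 83.1917°.
Cell spans 0.00833333° lon × 0.00416667° lat.
south 83.19167, north 83.19583.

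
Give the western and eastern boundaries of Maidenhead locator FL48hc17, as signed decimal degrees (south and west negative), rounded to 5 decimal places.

-71.40833, -71.40000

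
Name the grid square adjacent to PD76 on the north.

Latitude square 6; +1 → 7.
The longitude characters are unchanged.

PD77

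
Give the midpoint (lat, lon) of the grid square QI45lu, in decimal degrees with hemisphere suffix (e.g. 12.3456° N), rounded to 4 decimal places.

4.1458° S, 148.9583° E

Field Q=16, I=8: +16·20° lon, +8·10° lat → SW at lon 140°, lat -10°.
Square 4, 5: +4·2° lon, +5·1° lat → SW at lon 148°, lat -5°.
Subsquare l=11, u=20: +11·0.0833333° lon, +20·0.0416667° lat → SW at lon 148.917°, lat -4.16667°.
Cell spans 0.0833333° lon × 0.0416667° lat. Centre is SW corner plus half of each.
latitude 4.1458° S, longitude 148.9583° E.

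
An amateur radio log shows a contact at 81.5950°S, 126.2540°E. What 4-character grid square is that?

Offset from 180°W / 90°S: lon 306.25°, lat 8.41°.
Field (20°×10°, letters A–R): lon ⌊306.25/20⌋ = 15 → P; lat ⌊8.41/10⌋ = 0 → A.
Square (2°×1°, digits 0–9): lon ⌊6.25/2⌋ = 3; lat ⌊8.41/1⌋ = 8.

PA38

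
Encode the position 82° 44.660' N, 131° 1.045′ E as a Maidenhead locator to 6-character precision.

Add 180° to longitude and 90° to latitude: 311.0174, 172.7443.
Field: 311.0174/20 → 15 → P, 172.7443/10 → 17 → R; chars PR.
Square: 11.0174/2 → 5, 2.7443/1 → 2; chars 52.
Subsquare: 1.0174/0.0833333 → 12 → m, 0.7443/0.0416667 → 17 → r; chars mr.

PR52mr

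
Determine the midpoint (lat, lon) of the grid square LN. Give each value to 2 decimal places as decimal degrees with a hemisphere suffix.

45.00° N, 50.00° E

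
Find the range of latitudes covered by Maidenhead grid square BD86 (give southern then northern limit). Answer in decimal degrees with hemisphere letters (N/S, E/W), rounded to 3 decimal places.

54.000° S, 53.000° S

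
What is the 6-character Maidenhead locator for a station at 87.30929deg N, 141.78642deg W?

BR97ch

Offset from 180°W / 90°S: lon 38.2136°, lat 177.3093°.
Field (20°×10°, letters A–R): lon ⌊38.2136/20⌋ = 1 → B; lat ⌊177.3093/10⌋ = 17 → R.
Square (2°×1°, digits 0–9): lon ⌊18.2136/2⌋ = 9; lat ⌊7.3093/1⌋ = 7.
Subsquare (5′×2.5′, letters a–x): lon ⌊0.2136/0.0833333⌋ = 2 → c; lat ⌊0.3093/0.0416667⌋ = 7 → h.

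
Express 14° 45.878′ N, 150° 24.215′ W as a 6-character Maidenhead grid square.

Shift to the Maidenhead origin (180°W, 90°S): lon 29.5964, lat 104.7646.
Field (20°×10°, letters A–R): 29.5964/20 → 1 → B, 104.7646/10 → 10 → K; chars BK.
Square (2°×1°, digits 0–9): 9.5964/2 → 4, 4.7646/1 → 4; chars 44.
Subsquare (5′×2.5′, letters a–x): 1.5964/0.0833333 → 19 → t, 0.7646/0.0416667 → 18 → s; chars ts.

BK44ts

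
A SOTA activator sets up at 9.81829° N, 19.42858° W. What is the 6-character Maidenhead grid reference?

Add 180° to longitude and 90° to latitude: 160.5714, 99.8183.
Field (20°×10°, letters A–R): lon ⌊160.5714/20⌋ = 8 → I; lat ⌊99.8183/10⌋ = 9 → J.
Square (2°×1°, digits 0–9): lon ⌊0.5714/2⌋ = 0; lat ⌊9.8183/1⌋ = 9.
Subsquare (5′×2.5′, letters a–x): lon ⌊0.5714/0.0833333⌋ = 6 → g; lat ⌊0.8183/0.0416667⌋ = 19 → t.

IJ09gt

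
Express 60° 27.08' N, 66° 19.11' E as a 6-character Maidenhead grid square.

MP30dk

Offset from 180°W / 90°S: lon 246.3185°, lat 150.4513°.
Field: 246.3185/20 → 12 → M, 150.4513/10 → 15 → P; chars MP.
Square: 6.3185/2 → 3, 0.4513/1 → 0; chars 30.
Subsquare: 0.3185/0.0833333 → 3 → d, 0.4513/0.0416667 → 10 → k; chars dk.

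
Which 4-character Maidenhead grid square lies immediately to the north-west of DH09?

CI90

Longitude square 0; −1 → -1, wraps to 9, carry into field.
Longitude field D = 3; −1 → 2 = C.
Latitude square 9; +1 → 10, wraps to 0, carry into field.
Latitude field H = 7; +1 → 8 = I.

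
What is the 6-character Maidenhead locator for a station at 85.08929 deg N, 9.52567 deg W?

Add 180° to longitude and 90° to latitude: 170.4743, 175.0893.
Field (20°×10°, letters A–R): lon ⌊170.4743/20⌋ = 8 → I; lat ⌊175.0893/10⌋ = 17 → R.
Square (2°×1°, digits 0–9): lon ⌊10.4743/2⌋ = 5; lat ⌊5.0893/1⌋ = 5.
Subsquare (5′×2.5′, letters a–x): lon ⌊0.4743/0.0833333⌋ = 5 → f; lat ⌊0.0893/0.0416667⌋ = 2 → c.

IR55fc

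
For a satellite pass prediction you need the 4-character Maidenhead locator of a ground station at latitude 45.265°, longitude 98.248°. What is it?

NN95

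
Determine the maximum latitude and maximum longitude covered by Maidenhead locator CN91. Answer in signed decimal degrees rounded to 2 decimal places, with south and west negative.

42.00, -120.00

Field C=2, N=13: +2·20° lon, +13·10° lat → SW at lon -140°, lat 40°.
Square 9, 1: +9·2° lon, +1·1° lat → SW at lon -122°, lat 41°.
Cell spans 2° lon × 1° lat. NE corner is SW corner plus one full cell.
latitude 42.00, longitude -120.00.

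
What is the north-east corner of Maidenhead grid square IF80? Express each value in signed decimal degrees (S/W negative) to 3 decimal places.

-39.000, -2.000

Field I=8, F=5: +8·20° lon, +5·10° lat → SW at lon -20°, lat -40°.
Square 8, 0: +8·2° lon, +0·1° lat → SW at lon -4°, lat -40°.
Cell spans 2° lon × 1° lat. NE corner is SW corner plus one full cell.
latitude -39.000, longitude -2.000.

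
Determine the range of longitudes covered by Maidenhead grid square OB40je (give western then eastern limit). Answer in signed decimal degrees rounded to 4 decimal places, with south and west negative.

Field O=14, B=1: +14·20° lon, +1·10° lat → SW at lon 100°, lat -80°.
Square 4, 0: +4·2° lon, +0·1° lat → SW at lon 108°, lat -80°.
Subsquare j=9, e=4: +9·0.0833333° lon, +4·0.0416667° lat → SW at lon 108.75°, lat -79.8333°.
Cell spans 0.0833333° lon × 0.0416667° lat.
west 108.7500, east 108.8333.

108.7500, 108.8333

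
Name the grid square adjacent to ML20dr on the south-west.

Longitude subsquare d = 3; −1 → 2 = c.
Latitude subsquare r = 17; −1 → 16 = q.

ML20cq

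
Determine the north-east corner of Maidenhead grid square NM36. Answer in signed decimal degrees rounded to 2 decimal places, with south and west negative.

Field N=13, M=12: +13·20° lon, +12·10° lat → SW at lon 80°, lat 30°.
Square 3, 6: +3·2° lon, +6·1° lat → SW at lon 86°, lat 36°.
Cell spans 2° lon × 1° lat. NE corner is SW corner plus one full cell.
latitude 37.00, longitude 88.00.

37.00, 88.00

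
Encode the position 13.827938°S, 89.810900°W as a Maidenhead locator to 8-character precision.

EH56ce21

Shift to the Maidenhead origin (180°W, 90°S): lon 90.18910, lat 76.17206.
Field: 90.18910/20 → 4 → E, 76.17206/10 → 7 → H; chars EH.
Square: 10.18910/2 → 5, 6.17206/1 → 6; chars 56.
Subsquare: 0.18910/0.0833333 → 2 → c, 0.17206/0.0416667 → 4 → e; chars ce.
Extended square: 0.02243/0.00833333 → 2, 0.00540/0.00416667 → 1; chars 21.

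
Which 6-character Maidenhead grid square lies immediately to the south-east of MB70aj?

MB70bi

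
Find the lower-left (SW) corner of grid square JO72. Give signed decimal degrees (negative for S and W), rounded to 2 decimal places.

52.00, 14.00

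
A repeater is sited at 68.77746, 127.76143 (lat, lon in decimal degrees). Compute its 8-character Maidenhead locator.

Offset from 180°W / 90°S: lon 307.76143°, lat 158.77746°.
Field (20°×10°, letters A–R): lon ⌊307.76143/20⌋ = 15 → P; lat ⌊158.77746/10⌋ = 15 → P.
Square (2°×1°, digits 0–9): lon ⌊7.76143/2⌋ = 3; lat ⌊8.77746/1⌋ = 8.
Subsquare (5′×2.5′, letters a–x): lon ⌊1.76143/0.0833333⌋ = 21 → v; lat ⌊0.77746/0.0416667⌋ = 18 → s.
Extended square (30″×15″, digits 0–9): lon ⌊0.01143/0.00833333⌋ = 1; lat ⌊0.02746/0.00416667⌋ = 6.

PP38vs16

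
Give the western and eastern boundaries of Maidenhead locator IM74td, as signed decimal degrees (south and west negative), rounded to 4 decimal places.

-4.4167, -4.3333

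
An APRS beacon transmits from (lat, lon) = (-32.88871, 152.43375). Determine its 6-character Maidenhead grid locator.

QF67fc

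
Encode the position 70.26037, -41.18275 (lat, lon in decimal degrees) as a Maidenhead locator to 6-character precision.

Shift to the Maidenhead origin (180°W, 90°S): lon 138.8173, lat 160.2604.
Field: 138.8173/20 → 6 → G, 160.2604/10 → 16 → Q; chars GQ.
Square: 18.8173/2 → 9, 0.2604/1 → 0; chars 90.
Subsquare: 0.8173/0.0833333 → 9 → j, 0.2604/0.0416667 → 6 → g; chars jg.

GQ90jg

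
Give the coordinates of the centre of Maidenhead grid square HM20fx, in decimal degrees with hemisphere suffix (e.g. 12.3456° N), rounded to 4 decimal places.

Field H=7, M=12: +7·20° lon, +12·10° lat → SW at lon -40°, lat 30°.
Square 2, 0: +2·2° lon, +0·1° lat → SW at lon -36°, lat 30°.
Subsquare f=5, x=23: +5·0.0833333° lon, +23·0.0416667° lat → SW at lon -35.5833°, lat 30.9583°.
Cell spans 0.0833333° lon × 0.0416667° lat. Centre is SW corner plus half of each.
latitude 30.9792° N, longitude 35.5417° W.

30.9792° N, 35.5417° W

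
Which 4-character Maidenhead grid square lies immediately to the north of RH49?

RI40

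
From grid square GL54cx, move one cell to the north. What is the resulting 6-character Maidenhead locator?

Latitude subsquare x = 23; +1 → 24, wraps to 0 = a, carry into square.
Latitude square 4; +1 → 5.
The longitude characters are unchanged.

GL55ca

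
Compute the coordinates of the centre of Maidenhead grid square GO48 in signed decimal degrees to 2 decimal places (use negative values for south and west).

Field G=6, O=14: +6·20° lon, +14·10° lat → SW at lon -60°, lat 50°.
Square 4, 8: +4·2° lon, +8·1° lat → SW at lon -52°, lat 58°.
Cell spans 2° lon × 1° lat. Centre is SW corner plus half of each.
latitude 58.50, longitude -51.00.

58.50, -51.00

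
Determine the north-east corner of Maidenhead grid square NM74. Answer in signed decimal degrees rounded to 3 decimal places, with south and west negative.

Field N=13, M=12: +13·20° lon, +12·10° lat → SW at lon 80°, lat 30°.
Square 7, 4: +7·2° lon, +4·1° lat → SW at lon 94°, lat 34°.
Cell spans 2° lon × 1° lat. NE corner is SW corner plus one full cell.
latitude 35.000, longitude 96.000.

35.000, 96.000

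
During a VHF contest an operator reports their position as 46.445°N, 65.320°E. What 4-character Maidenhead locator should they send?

MN26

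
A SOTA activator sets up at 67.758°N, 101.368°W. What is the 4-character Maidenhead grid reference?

DP97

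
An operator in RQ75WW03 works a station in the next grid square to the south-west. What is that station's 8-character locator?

RQ75vw92

Longitude extended square 0; −1 → -1, wraps to 9, carry into subsquare.
Longitude subsquare w = 22; −1 → 21 = v.
Latitude extended square 3; −1 → 2.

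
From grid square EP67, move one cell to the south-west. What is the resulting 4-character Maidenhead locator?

Longitude square 6; −1 → 5.
Latitude square 7; −1 → 6.

EP56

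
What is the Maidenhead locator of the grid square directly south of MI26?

MI25

Latitude square 6; −1 → 5.
The longitude characters are unchanged.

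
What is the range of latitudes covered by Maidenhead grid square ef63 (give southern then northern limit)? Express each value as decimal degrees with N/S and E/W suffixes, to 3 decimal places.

37.000° S, 36.000° S

Field E=4, F=5: +4·20° lon, +5·10° lat → SW at lon -100°, lat -40°.
Square 6, 3: +6·2° lon, +3·1° lat → SW at lon -88°, lat -37°.
Cell spans 2° lon × 1° lat.
south 37.000° S, north 36.000° S.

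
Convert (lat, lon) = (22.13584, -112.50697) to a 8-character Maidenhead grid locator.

DL32rd92

Add 180° to longitude and 90° to latitude: 67.49303, 112.13584.
Field: 67.49303/20 → 3 → D, 112.13584/10 → 11 → L; chars DL.
Square: 7.49303/2 → 3, 2.13584/1 → 2; chars 32.
Subsquare: 1.49303/0.0833333 → 17 → r, 0.13584/0.0416667 → 3 → d; chars rd.
Extended square: 0.07636/0.00833333 → 9, 0.01084/0.00416667 → 2; chars 92.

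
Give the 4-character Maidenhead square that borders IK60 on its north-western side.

IK51

Longitude square 6; −1 → 5.
Latitude square 0; +1 → 1.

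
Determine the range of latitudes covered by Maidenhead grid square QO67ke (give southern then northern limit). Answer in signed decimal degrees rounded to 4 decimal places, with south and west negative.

Field Q=16, O=14: +16·20° lon, +14·10° lat → SW at lon 140°, lat 50°.
Square 6, 7: +6·2° lon, +7·1° lat → SW at lon 152°, lat 57°.
Subsquare k=10, e=4: +10·0.0833333° lon, +4·0.0416667° lat → SW at lon 152.833°, lat 57.1667°.
Cell spans 0.0833333° lon × 0.0416667° lat.
south 57.1667, north 57.2083.

57.1667, 57.2083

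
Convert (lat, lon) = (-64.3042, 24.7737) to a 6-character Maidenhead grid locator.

KC25jq

Shift to the Maidenhead origin (180°W, 90°S): lon 204.7737, lat 25.6958.
Field (20°×10°, letters A–R): 204.7737/20 → 10 → K, 25.6958/10 → 2 → C; chars KC.
Square (2°×1°, digits 0–9): 4.7737/2 → 2, 5.6958/1 → 5; chars 25.
Subsquare (5′×2.5′, letters a–x): 0.7737/0.0833333 → 9 → j, 0.6958/0.0416667 → 16 → q; chars jq.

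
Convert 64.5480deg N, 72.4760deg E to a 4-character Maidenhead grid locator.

MP64

Add 180° to longitude and 90° to latitude: 252.48, 154.55.
Field: 252.48/20 → 12 → M, 154.55/10 → 15 → P; chars MP.
Square: 12.48/2 → 6, 4.55/1 → 4; chars 64.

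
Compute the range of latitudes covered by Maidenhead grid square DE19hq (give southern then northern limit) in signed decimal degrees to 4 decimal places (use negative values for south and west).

Field D=3, E=4: +3·20° lon, +4·10° lat → SW at lon -120°, lat -50°.
Square 1, 9: +1·2° lon, +9·1° lat → SW at lon -118°, lat -41°.
Subsquare h=7, q=16: +7·0.0833333° lon, +16·0.0416667° lat → SW at lon -117.417°, lat -40.3333°.
Cell spans 0.0833333° lon × 0.0416667° lat.
south -40.3333, north -40.2917.

-40.3333, -40.2917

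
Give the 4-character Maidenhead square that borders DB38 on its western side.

DB28

Longitude square 3; −1 → 2.
The latitude characters are unchanged.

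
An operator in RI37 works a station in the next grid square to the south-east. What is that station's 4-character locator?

Longitude square 3; +1 → 4.
Latitude square 7; −1 → 6.

RI46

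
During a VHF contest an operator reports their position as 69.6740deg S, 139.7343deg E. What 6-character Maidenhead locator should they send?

Offset from 180°W / 90°S: lon 319.7343°, lat 20.3260°.
Field: 319.7343/20 → 15 → P, 20.3260/10 → 2 → C; chars PC.
Square: 19.7343/2 → 9, 0.3260/1 → 0; chars 90.
Subsquare: 1.7343/0.0833333 → 20 → u, 0.3260/0.0416667 → 7 → h; chars uh.

PC90uh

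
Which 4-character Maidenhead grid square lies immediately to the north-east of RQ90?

AQ01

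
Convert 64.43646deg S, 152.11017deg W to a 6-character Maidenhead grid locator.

Add 180° to longitude and 90° to latitude: 27.8898, 25.5635.
Field: lon ⌊27.8898/20⌋ = 1 → B; lat ⌊25.5635/10⌋ = 2 → C.
Square: lon ⌊7.8898/2⌋ = 3; lat ⌊5.5635/1⌋ = 5.
Subsquare: lon ⌊1.8898/0.0833333⌋ = 22 → w; lat ⌊0.5635/0.0416667⌋ = 13 → n.

BC35wn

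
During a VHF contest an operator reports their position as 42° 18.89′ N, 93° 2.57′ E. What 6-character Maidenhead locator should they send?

NN62mh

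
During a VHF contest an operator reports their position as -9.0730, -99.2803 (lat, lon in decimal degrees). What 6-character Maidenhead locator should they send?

Shift to the Maidenhead origin (180°W, 90°S): lon 80.7197, lat 80.9270.
Field: 80.7197/20 → 4 → E, 80.9270/10 → 8 → I; chars EI.
Square: 0.7197/2 → 0, 0.9270/1 → 0; chars 00.
Subsquare: 0.7197/0.0833333 → 8 → i, 0.9270/0.0416667 → 22 → w; chars iw.

EI00iw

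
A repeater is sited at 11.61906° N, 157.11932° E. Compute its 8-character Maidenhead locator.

QK81no48

Shift to the Maidenhead origin (180°W, 90°S): lon 337.11932, lat 101.61906.
Field: 337.11932/20 → 16 → Q, 101.61906/10 → 10 → K; chars QK.
Square: 17.11932/2 → 8, 1.61906/1 → 1; chars 81.
Subsquare: 1.11932/0.0833333 → 13 → n, 0.61906/0.0416667 → 14 → o; chars no.
Extended square: 0.03599/0.00833333 → 4, 0.03573/0.00416667 → 8; chars 48.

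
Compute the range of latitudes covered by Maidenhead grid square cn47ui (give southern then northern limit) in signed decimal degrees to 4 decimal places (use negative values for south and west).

Field C=2, N=13: +2·20° lon, +13·10° lat → SW at lon -140°, lat 40°.
Square 4, 7: +4·2° lon, +7·1° lat → SW at lon -132°, lat 47°.
Subsquare u=20, i=8: +20·0.0833333° lon, +8·0.0416667° lat → SW at lon -130.333°, lat 47.3333°.
Cell spans 0.0833333° lon × 0.0416667° lat.
south 47.3333, north 47.3750.

47.3333, 47.3750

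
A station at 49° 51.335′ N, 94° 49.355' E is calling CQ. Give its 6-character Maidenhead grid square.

Offset from 180°W / 90°S: lon 274.8226°, lat 139.8556°.
Field: lon ⌊274.8226/20⌋ = 13 → N; lat ⌊139.8556/10⌋ = 13 → N.
Square: lon ⌊14.8226/2⌋ = 7; lat ⌊9.8556/1⌋ = 9.
Subsquare: lon ⌊0.8226/0.0833333⌋ = 9 → j; lat ⌊0.8556/0.0416667⌋ = 20 → u.

NN79ju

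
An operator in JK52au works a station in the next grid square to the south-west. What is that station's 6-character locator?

Longitude subsquare a = 0; −1 → -1, wraps to 23 = x, carry into square.
Longitude square 5; −1 → 4.
Latitude subsquare u = 20; −1 → 19 = t.

JK42xt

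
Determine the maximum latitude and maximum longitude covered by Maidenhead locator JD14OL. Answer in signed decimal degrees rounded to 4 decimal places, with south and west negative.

Field J=9, D=3: +9·20° lon, +3·10° lat → SW at lon 0°, lat -60°.
Square 1, 4: +1·2° lon, +4·1° lat → SW at lon 2°, lat -56°.
Subsquare o=14, l=11: +14·0.0833333° lon, +11·0.0416667° lat → SW at lon 3.16667°, lat -55.5417°.
Cell spans 0.0833333° lon × 0.0416667° lat. NE corner is SW corner plus one full cell.
latitude -55.5000, longitude 3.2500.

-55.5000, 3.2500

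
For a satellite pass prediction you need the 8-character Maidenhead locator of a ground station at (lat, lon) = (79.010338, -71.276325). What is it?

Add 180° to longitude and 90° to latitude: 108.72368, 169.01034.
Field: 108.72368/20 → 5 → F, 169.01034/10 → 16 → Q; chars FQ.
Square: 8.72368/2 → 4, 9.01034/1 → 9; chars 49.
Subsquare: 0.72368/0.0833333 → 8 → i, 0.01034/0.0416667 → 0 → a; chars ia.
Extended square: 0.05701/0.00833333 → 6, 0.01034/0.00416667 → 2; chars 62.

FQ49ia62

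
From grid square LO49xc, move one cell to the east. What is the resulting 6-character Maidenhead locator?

LO59ac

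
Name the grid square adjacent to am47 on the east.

AM57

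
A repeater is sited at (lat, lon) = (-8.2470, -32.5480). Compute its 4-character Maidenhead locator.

Shift to the Maidenhead origin (180°W, 90°S): lon 147.45, lat 81.75.
Field: 147.45/20 → 7 → H, 81.75/10 → 8 → I; chars HI.
Square: 7.45/2 → 3, 1.75/1 → 1; chars 31.

HI31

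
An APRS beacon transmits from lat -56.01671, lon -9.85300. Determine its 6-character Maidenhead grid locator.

ID53bx

Shift to the Maidenhead origin (180°W, 90°S): lon 170.1470, lat 33.9833.
Field: 170.1470/20 → 8 → I, 33.9833/10 → 3 → D; chars ID.
Square: 10.1470/2 → 5, 3.9833/1 → 3; chars 53.
Subsquare: 0.1470/0.0833333 → 1 → b, 0.9833/0.0416667 → 23 → x; chars bx.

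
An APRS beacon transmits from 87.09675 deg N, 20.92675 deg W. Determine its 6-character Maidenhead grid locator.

Offset from 180°W / 90°S: lon 159.0733°, lat 177.0967°.
Field: 159.0733/20 → 7 → H, 177.0967/10 → 17 → R; chars HR.
Square: 19.0733/2 → 9, 7.0967/1 → 7; chars 97.
Subsquare: 1.0733/0.0833333 → 12 → m, 0.0967/0.0416667 → 2 → c; chars mc.

HR97mc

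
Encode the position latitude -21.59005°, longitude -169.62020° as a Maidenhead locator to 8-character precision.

AG58ej58

Shift to the Maidenhead origin (180°W, 90°S): lon 10.37980, lat 68.40995.
Field: 10.37980/20 → 0 → A, 68.40995/10 → 6 → G; chars AG.
Square: 10.37980/2 → 5, 8.40995/1 → 8; chars 58.
Subsquare: 0.37980/0.0833333 → 4 → e, 0.40995/0.0416667 → 9 → j; chars ej.
Extended square: 0.04647/0.00833333 → 5, 0.03495/0.00416667 → 8; chars 58.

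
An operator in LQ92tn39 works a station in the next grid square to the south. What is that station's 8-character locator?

Latitude extended square 9; −1 → 8.
The longitude characters are unchanged.

LQ92tn38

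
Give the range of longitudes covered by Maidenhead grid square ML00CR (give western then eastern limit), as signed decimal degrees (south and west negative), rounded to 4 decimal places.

60.1667, 60.2500

Field M=12, L=11: +12·20° lon, +11·10° lat → SW at lon 60°, lat 20°.
Square 0, 0: +0·2° lon, +0·1° lat → SW at lon 60°, lat 20°.
Subsquare c=2, r=17: +2·0.0833333° lon, +17·0.0416667° lat → SW at lon 60.1667°, lat 20.7083°.
Cell spans 0.0833333° lon × 0.0416667° lat.
west 60.1667, east 60.2500.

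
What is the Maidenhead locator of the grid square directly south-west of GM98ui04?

Longitude extended square 0; −1 → -1, wraps to 9, carry into subsquare.
Longitude subsquare u = 20; −1 → 19 = t.
Latitude extended square 4; −1 → 3.

GM98ti93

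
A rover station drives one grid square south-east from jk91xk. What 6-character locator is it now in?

KK01aj

Longitude subsquare x = 23; +1 → 24, wraps to 0 = a, carry into square.
Longitude square 9; +1 → 10, wraps to 0, carry into field.
Longitude field J = 9; +1 → 10 = K.
Latitude subsquare k = 10; −1 → 9 = j.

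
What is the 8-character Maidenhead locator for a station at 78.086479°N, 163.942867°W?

Add 180° to longitude and 90° to latitude: 16.05713, 168.08648.
Field: 16.05713/20 → 0 → A, 168.08648/10 → 16 → Q; chars AQ.
Square: 16.05713/2 → 8, 8.08648/1 → 8; chars 88.
Subsquare: 0.05713/0.0833333 → 0 → a, 0.08648/0.0416667 → 2 → c; chars ac.
Extended square: 0.05713/0.00833333 → 6, 0.00315/0.00416667 → 0; chars 60.

AQ88ac60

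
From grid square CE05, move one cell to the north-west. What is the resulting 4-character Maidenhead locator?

BE96

Longitude square 0; −1 → -1, wraps to 9, carry into field.
Longitude field C = 2; −1 → 1 = B.
Latitude square 5; +1 → 6.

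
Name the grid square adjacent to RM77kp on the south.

RM77ko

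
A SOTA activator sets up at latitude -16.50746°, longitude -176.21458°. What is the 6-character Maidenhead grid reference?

AH13vl

Add 180° to longitude and 90° to latitude: 3.7854, 73.4925.
Field: 3.7854/20 → 0 → A, 73.4925/10 → 7 → H; chars AH.
Square: 3.7854/2 → 1, 3.4925/1 → 3; chars 13.
Subsquare: 1.7854/0.0833333 → 21 → v, 0.4925/0.0416667 → 11 → l; chars vl.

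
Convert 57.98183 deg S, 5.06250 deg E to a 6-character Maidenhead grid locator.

Shift to the Maidenhead origin (180°W, 90°S): lon 185.0625, lat 32.0182.
Field: lon ⌊185.0625/20⌋ = 9 → J; lat ⌊32.0182/10⌋ = 3 → D.
Square: lon ⌊5.0625/2⌋ = 2; lat ⌊2.0182/1⌋ = 2.
Subsquare: lon ⌊1.0625/0.0833333⌋ = 12 → m; lat ⌊0.0182/0.0416667⌋ = 0 → a.

JD22ma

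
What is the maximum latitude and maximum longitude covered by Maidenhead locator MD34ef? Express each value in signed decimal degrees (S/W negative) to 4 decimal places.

-55.7500, 66.4167

Field M=12, D=3: +12·20° lon, +3·10° lat → SW at lon 60°, lat -60°.
Square 3, 4: +3·2° lon, +4·1° lat → SW at lon 66°, lat -56°.
Subsquare e=4, f=5: +4·0.0833333° lon, +5·0.0416667° lat → SW at lon 66.3333°, lat -55.7917°.
Cell spans 0.0833333° lon × 0.0416667° lat. NE corner is SW corner plus one full cell.
latitude -55.7500, longitude 66.4167.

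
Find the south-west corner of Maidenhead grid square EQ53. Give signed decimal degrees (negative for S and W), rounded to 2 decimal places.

Field E=4, Q=16: +4·20° lon, +16·10° lat → SW at lon -100°, lat 70°.
Square 5, 3: +5·2° lon, +3·1° lat → SW at lon -90°, lat 73°.
latitude 73.00, longitude -90.00.

73.00, -90.00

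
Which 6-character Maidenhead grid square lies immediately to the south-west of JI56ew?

Longitude subsquare e = 4; −1 → 3 = d.
Latitude subsquare w = 22; −1 → 21 = v.

JI56dv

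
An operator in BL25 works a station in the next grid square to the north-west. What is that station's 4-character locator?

BL16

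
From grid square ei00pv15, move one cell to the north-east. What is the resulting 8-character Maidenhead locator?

Longitude extended square 1; +1 → 2.
Latitude extended square 5; +1 → 6.

EI00pv26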